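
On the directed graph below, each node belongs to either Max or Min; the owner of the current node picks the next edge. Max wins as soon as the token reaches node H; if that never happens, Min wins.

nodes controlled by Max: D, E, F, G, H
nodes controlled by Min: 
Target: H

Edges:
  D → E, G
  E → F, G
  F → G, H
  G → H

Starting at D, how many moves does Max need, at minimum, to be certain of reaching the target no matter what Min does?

A0 = {H}
A1: add {F, G} — F (Max) has F→H; G (Max) has G→H.
A2: add {D, E} — D (Max) has D→G; E (Max) has E→F.
A2 = all vertices. Fixed point.
D enters the attractor at level 2, so Max can force the target in 2 moves from there.

2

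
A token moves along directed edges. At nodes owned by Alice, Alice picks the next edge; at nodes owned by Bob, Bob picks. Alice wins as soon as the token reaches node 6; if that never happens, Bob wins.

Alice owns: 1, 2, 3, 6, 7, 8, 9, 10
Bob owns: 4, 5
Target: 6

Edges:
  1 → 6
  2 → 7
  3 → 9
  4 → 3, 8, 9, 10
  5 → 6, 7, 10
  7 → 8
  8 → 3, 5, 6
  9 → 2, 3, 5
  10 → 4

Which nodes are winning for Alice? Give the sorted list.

1, 2, 3, 6, 7, 8, 9

A0 = {6}
A1: add {1, 8} — 1 (Alice) has 1→6; 8 (Alice) has 8→6.
A2: add {7} — 7 (Alice) has 7→8.
A3: add {2} — 2 (Alice) has 2→7.
A4: add {9} — 9 (Alice) has 9→2.
A5: add {3} — 3 (Alice) has 3→9.
A6 = A5; e.g. 4 (Bob) can still go to 10. Fixed point.
Alice's winning region = {1, 2, 3, 6, 7, 8, 9}.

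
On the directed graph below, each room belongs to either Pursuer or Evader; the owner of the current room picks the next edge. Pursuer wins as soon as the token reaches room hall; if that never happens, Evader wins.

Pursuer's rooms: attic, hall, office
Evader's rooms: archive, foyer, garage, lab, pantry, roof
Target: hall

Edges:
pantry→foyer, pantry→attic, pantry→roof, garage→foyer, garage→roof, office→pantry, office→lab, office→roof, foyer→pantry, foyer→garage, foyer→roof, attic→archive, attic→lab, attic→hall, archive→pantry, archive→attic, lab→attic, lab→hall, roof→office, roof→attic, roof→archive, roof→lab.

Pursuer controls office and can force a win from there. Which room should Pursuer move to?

A0 = {hall}
A1: add {attic} — attic (Pursuer) has attic→hall.
A2: add {lab} — lab (Evader): all of {attic, hall} already in.
A3: add {office} — office (Pursuer) has office→lab.
A4 = A3; e.g. pantry (Evader) can still go to foyer. Fixed point.
From office, successor lab is in the attractor (rank 2); the other successors pantry, roof are not.

lab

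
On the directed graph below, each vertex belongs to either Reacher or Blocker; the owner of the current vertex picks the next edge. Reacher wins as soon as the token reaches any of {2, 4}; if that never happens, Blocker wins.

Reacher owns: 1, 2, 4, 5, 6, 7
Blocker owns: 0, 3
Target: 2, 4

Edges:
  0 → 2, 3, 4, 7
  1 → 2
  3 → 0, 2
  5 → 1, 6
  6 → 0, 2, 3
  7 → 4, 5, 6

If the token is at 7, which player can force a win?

Reacher

A0 = {2, 4}
A1: add {1, 6, 7} — 1 (Reacher) has 1→2; 6 (Reacher) has 6→2; 7 (Reacher) has 7→4.
7 ∈ A1, so Reacher can force the target.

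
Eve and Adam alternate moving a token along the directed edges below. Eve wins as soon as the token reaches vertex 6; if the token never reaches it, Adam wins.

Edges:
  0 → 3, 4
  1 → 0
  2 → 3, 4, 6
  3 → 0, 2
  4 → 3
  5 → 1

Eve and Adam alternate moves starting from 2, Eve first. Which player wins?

Eve

Track states (vertex, player-to-move).
A0 = {(6,Eve), (6,Adam)}
A1: add {(2,Eve)}.
(2,Eve) ∈ A1 ⇒ Eve forces the target.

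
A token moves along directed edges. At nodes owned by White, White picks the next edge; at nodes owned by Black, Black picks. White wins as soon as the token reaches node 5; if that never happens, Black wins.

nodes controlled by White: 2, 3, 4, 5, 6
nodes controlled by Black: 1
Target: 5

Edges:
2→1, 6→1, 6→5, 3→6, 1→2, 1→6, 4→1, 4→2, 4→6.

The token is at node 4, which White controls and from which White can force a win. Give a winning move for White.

A0 = {5}
A1: add {6} — 6 (White) has 6→5.
A2: add {3, 4} — 3 (White) has 3→6; 4 (White) has 4→6.
A3 = A2; e.g. 1 (Black) can still go to 2. Fixed point.
From 4, successor 6 is in the attractor (rank 1); the other successors 1, 2 are not.

6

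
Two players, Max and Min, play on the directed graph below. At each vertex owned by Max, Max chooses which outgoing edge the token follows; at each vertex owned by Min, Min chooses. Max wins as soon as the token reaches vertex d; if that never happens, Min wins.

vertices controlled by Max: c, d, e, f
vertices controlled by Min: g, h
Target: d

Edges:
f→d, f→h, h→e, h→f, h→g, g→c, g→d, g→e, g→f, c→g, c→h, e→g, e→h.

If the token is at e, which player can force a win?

A0 = {d}
A1: add {f} — f (Max) has f→d.
A2 = A1; e.g. c (Max) has no edge into A1. Fixed point.
e never enters the attractor, so Min can avoid the target forever.

Min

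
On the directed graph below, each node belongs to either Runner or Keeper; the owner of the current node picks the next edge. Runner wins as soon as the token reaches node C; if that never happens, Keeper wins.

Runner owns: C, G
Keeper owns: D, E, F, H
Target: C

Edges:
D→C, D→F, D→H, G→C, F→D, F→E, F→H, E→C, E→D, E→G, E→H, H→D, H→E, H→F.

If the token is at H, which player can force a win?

A0 = {C}
A1: add {G} — G (Runner) has G→C.
A2 = A1; e.g. D (Keeper) can still go to F. Fixed point.
H never enters the attractor, so Keeper can avoid the target forever.

Keeper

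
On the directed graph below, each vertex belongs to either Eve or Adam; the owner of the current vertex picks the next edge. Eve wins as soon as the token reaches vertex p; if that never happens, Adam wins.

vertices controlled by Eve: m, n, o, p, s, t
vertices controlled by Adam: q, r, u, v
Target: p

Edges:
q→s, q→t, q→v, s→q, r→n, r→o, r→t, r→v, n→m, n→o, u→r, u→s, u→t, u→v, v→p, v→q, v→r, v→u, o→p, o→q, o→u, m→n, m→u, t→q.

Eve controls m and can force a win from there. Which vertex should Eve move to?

n

A0 = {p}
A1: add {o} — o (Eve) has o→p.
A2: add {n} — n (Eve) has n→o.
A3: add {m} — m (Eve) has m→n.
A4 = A3; e.g. q (Adam) can still go to s. Fixed point.
From m, successor n is in the attractor (rank 2); the other successor u is not.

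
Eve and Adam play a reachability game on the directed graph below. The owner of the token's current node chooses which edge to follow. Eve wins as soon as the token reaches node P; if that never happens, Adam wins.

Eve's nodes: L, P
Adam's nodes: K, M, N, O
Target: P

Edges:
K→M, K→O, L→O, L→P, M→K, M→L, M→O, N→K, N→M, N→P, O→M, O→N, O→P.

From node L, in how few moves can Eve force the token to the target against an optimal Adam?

A0 = {P}
A1: add {L} — L (Eve) has L→P.
A2 = A1; e.g. K (Adam) can still go to M. Fixed point.
L enters the attractor at level 1, so Eve can force the target in 1 move from there.

1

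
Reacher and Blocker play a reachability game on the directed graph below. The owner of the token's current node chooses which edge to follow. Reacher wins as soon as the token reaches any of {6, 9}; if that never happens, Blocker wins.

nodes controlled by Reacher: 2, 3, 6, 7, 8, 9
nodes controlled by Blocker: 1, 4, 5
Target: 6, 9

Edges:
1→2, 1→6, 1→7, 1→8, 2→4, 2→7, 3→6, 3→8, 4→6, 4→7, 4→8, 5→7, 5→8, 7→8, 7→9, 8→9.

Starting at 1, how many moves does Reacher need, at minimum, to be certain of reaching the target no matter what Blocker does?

3

A0 = {6, 9}
A1: add {3, 7, 8} — 3 (Reacher) has 3→6; 7 (Reacher) has 7→9; 8 (Reacher) has 8→9.
A2: add {2, 4, 5} — 2 (Reacher) has 2→7; 4 (Blocker): all of {6, 7, 8} already in; 5 (Blocker): all of {7, 8} already in.
A3: add {1} — 1 (Blocker): all of {2, 6, 7, 8} already in.
A3 = all vertices. Fixed point.
1 enters the attractor at level 3, so Reacher can force the target in 3 moves from there.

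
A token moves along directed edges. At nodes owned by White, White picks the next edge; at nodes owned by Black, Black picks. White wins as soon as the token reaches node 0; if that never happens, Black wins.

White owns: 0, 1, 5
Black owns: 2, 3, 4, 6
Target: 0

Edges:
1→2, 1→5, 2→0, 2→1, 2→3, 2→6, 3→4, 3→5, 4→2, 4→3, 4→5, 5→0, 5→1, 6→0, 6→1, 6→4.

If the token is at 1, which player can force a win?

White

A0 = {0}
A1: add {5} — 5 (White) has 5→0.
A2: add {1} — 1 (White) has 1→5.
A3 = A2; e.g. 2 (Black) can still go to 3. Fixed point.
1 ∈ A2, so White can force the target.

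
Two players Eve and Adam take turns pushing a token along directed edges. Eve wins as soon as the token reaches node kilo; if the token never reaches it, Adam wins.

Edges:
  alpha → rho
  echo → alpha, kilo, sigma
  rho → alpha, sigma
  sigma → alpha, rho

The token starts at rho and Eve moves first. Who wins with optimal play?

Adam

Track states (vertex, player-to-move).
A0 = {(kilo,Eve), (kilo,Adam)}
A1: add {(echo,Eve)}.
A2 = A1; e.g. (alpha,Eve) stays out. (rho,Eve) never enters ⇒ Adam avoids the target.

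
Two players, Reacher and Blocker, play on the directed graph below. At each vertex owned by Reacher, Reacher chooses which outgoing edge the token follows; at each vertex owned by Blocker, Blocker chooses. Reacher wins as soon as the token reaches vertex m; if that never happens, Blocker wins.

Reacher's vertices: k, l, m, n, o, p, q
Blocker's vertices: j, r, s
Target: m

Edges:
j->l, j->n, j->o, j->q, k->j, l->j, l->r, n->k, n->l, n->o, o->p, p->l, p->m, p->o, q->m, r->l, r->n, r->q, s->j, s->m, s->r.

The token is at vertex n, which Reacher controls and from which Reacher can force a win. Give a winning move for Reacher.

A0 = {m}
A1: add {p, q} — p (Reacher) has p→m; q (Reacher) has q→m.
A2: add {o} — o (Reacher) has o→p.
A3: add {n} — n (Reacher) has n→o.
A4 = A3; e.g. j (Blocker) can still go to l. Fixed point.
From n, successor o is in the attractor (rank 2); the other successors k, l are not.

o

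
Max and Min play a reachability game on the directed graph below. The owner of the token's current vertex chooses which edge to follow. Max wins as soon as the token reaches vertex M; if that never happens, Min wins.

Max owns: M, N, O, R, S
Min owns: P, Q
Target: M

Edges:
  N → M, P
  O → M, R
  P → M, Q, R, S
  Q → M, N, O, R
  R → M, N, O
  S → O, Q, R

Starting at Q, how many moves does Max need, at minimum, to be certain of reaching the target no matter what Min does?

A0 = {M}
A1: add {N, O, R} — N (Max) has N→M; O (Max) has O→M; R (Max) has R→M.
A2: add {Q, S} — Q (Min): all of {M, N, O, R} already in; S (Max) has S→O.
Q enters the attractor at level 2, so Max can force the target in 2 moves from there.

2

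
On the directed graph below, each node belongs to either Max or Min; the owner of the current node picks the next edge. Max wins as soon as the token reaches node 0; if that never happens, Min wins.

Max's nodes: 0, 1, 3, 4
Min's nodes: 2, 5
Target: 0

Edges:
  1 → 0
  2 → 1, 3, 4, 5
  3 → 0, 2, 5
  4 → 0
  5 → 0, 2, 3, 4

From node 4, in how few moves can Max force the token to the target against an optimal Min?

A0 = {0}
A1: add {1, 3, 4} — 1 (Max) has 1→0; 3 (Max) has 3→0; 4 (Max) has 4→0.
A2 = A1; e.g. 2 (Min) can still go to 5. Fixed point.
4 enters the attractor at level 1, so Max can force the target in 1 move from there.

1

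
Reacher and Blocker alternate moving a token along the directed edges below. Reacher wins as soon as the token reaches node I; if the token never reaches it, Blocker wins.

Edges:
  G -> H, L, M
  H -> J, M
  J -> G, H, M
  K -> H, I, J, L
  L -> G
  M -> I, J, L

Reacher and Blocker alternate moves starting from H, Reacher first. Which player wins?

Track states (vertex, player-to-move).
A0 = {(I,Reacher), (I,Blocker)}
A1: add {(K,Reacher), (M,Reacher)}.
A2 = A1; e.g. (G,Reacher) stays out. (H,Reacher) never enters ⇒ Blocker avoids the target.

Blocker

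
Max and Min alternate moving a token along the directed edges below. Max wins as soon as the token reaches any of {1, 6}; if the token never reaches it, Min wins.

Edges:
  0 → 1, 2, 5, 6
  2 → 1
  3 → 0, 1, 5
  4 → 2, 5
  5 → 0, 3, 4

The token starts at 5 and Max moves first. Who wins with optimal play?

Track states (vertex, player-to-move).
A0 = {(1,Max), (1,Min), (6,Max), (6,Min)}
A1: add {(0,Max), (2,Max), (2,Min), (3,Max)}.
A2: add {(4,Max)}.
A3: add {(5,Min)}.
A4 = A3; e.g. (0,Min) stays out. (5,Max) never enters ⇒ Min avoids the target.

Min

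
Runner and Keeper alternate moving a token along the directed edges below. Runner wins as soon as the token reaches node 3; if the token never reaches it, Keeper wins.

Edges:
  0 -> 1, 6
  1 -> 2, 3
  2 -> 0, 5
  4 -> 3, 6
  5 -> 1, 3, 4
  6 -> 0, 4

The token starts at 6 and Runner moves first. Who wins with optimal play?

Keeper

Track states (vertex, player-to-move).
A0 = {(3,Runner), (3,Keeper)}
A1: add {(1,Runner), (4,Runner), (5,Runner)}.
A2: add {(5,Keeper)}.
A3: add {(2,Runner)}.
A4: add {(1,Keeper)}.
A5: add {(0,Runner)}.
A6: add {(2,Keeper), (6,Keeper)}.
A7 = A6; e.g. (0,Keeper) stays out. (6,Runner) never enters ⇒ Keeper avoids the target.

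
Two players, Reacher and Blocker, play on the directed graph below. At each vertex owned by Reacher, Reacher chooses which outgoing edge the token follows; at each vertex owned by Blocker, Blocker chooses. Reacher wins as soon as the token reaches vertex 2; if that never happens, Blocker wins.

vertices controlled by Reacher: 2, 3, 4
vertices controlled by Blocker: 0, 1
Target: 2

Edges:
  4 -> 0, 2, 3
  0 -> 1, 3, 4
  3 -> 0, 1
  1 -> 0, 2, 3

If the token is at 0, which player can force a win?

Blocker

A0 = {2}
A1: add {4} — 4 (Reacher) has 4→2.
A2 = A1; e.g. 0 (Blocker) can still go to 1. Fixed point.
0 never enters the attractor, so Blocker can avoid the target forever.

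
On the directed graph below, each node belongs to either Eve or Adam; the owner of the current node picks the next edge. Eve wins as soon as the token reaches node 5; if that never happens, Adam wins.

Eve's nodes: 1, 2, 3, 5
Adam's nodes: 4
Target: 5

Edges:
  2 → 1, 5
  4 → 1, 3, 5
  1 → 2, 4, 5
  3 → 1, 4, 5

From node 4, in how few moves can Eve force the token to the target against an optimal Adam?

A0 = {5}
A1: add {1, 2, 3} — 1 (Eve) has 1→5; 2 (Eve) has 2→5; 3 (Eve) has 3→5.
A2: add {4} — 4 (Adam): all of {1, 3, 5} already in.
A2 = all vertices. Fixed point.
4 enters the attractor at level 2, so Eve can force the target in 2 moves from there.

2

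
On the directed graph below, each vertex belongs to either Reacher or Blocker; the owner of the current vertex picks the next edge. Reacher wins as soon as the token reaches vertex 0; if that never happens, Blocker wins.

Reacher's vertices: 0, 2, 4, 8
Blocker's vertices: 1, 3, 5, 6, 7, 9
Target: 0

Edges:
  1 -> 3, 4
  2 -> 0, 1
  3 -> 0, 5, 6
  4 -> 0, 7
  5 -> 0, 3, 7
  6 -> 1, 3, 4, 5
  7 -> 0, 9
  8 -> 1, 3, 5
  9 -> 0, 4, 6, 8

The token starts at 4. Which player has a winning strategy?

A0 = {0}
A1: add {2, 4} — 2 (Reacher) has 2→0; 4 (Reacher) has 4→0.
A2 = A1; e.g. 1 (Blocker) can still go to 3. Fixed point.
4 ∈ A1, so Reacher can force the target.

Reacher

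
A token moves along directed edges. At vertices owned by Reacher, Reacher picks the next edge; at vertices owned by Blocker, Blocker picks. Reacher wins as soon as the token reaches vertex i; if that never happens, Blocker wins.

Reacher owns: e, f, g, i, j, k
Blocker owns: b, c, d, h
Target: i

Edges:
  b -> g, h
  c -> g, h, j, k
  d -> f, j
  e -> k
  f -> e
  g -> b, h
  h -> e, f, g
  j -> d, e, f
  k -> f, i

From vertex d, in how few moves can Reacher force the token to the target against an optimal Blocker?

4

A0 = {i}
A1: add {k} — k (Reacher) has k→i.
A2: add {e} — e (Reacher) has e→k.
A3: add {f, j} — f (Reacher) has f→e; j (Reacher) has j→e.
A4: add {d} — d (Blocker): all of {f, j} already in.
A5 = A4; e.g. b (Blocker) can still go to g. Fixed point.
d enters the attractor at level 4, so Reacher can force the target in 4 moves from there.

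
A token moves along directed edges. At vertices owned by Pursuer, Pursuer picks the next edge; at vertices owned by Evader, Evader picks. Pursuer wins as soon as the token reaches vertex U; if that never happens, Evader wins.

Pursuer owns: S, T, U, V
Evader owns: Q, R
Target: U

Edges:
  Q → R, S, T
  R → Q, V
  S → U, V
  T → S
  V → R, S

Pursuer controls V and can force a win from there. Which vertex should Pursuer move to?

A0 = {U}
A1: add {S} — S (Pursuer) has S→U.
A2: add {T, V} — T (Pursuer) has T→S; V (Pursuer) has V→S.
A3 = A2; e.g. Q (Evader) can still go to R. Fixed point.
From V, successor S is in the attractor (rank 1); the other successor R is not.

S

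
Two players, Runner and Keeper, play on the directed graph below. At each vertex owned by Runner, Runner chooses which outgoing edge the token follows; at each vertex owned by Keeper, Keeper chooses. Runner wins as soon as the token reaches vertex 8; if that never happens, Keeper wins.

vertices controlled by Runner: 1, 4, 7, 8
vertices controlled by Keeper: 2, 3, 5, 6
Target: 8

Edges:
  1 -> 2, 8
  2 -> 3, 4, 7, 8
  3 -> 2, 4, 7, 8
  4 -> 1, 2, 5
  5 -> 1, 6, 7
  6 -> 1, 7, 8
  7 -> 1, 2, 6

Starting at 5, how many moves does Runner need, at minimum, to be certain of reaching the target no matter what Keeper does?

A0 = {8}
A1: add {1} — 1 (Runner) has 1→8.
A2: add {4, 7} — 4 (Runner) has 4→1; 7 (Runner) has 7→1.
A3: add {6} — 6 (Keeper): all of {1, 7, 8} already in.
A4: add {5} — 5 (Keeper): all of {1, 6, 7} already in.
A5 = A4; e.g. 2 (Keeper) can still go to 3. Fixed point.
5 enters the attractor at level 4, so Runner can force the target in 4 moves from there.

4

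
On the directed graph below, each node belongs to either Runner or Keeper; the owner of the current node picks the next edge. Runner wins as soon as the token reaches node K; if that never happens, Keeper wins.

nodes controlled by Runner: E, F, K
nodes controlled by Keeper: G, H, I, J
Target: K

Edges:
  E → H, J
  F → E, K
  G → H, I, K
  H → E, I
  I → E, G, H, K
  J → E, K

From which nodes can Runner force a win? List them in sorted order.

F, K

A0 = {K}
A1: add {F} — F (Runner) has F→K.
A2 = A1; e.g. E (Runner) has no edge into A1. Fixed point.
Runner's winning region = {F, K}.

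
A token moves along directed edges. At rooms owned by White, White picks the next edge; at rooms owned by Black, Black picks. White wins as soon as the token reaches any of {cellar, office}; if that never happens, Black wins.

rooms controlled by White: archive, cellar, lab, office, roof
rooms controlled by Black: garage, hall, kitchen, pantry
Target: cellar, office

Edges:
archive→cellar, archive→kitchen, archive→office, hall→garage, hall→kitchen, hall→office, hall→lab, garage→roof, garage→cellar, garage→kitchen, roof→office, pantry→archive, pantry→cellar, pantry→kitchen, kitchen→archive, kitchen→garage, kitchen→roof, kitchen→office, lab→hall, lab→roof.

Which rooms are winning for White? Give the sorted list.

A0 = {cellar, office}
A1: add {archive, roof} — archive (White) has archive→cellar; roof (White) has roof→office.
A2: add {lab} — lab (White) has lab→roof.
A3 = A2; e.g. hall (Black) can still go to garage. Fixed point.
White's winning region = {archive, cellar, lab, office, roof}.

archive, cellar, lab, office, roof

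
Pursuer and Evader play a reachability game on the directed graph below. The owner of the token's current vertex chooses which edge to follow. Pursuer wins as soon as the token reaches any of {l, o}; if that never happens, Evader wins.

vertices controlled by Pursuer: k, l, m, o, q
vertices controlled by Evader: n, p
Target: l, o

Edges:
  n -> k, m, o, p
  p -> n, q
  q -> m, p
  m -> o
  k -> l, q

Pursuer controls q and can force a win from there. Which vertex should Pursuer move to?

A0 = {l, o}
A1: add {k, m} — k (Pursuer) has k→l; m (Pursuer) has m→o.
A2: add {q} — q (Pursuer) has q→m.
A3 = A2; e.g. n (Evader) can still go to p. Fixed point.
From q, successor m is in the attractor (rank 1); the other successor p is not.

m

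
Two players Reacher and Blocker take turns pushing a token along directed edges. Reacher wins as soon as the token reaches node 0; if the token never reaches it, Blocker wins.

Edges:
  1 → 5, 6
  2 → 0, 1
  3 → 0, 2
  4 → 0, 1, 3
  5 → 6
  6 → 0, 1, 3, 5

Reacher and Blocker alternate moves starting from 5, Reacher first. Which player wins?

Track states (vertex, player-to-move).
A0 = {(0,Reacher), (0,Blocker)}
A1: add {(2,Reacher), (3,Reacher), (4,Reacher), (6,Reacher)}.
A2: add {(3,Blocker), (5,Blocker)}.
A3: add {(1,Reacher)}.
A4: add {(2,Blocker), (4,Blocker)}.
A5 = A4; e.g. (1,Blocker) stays out. (5,Reacher) never enters ⇒ Blocker avoids the target.

Blocker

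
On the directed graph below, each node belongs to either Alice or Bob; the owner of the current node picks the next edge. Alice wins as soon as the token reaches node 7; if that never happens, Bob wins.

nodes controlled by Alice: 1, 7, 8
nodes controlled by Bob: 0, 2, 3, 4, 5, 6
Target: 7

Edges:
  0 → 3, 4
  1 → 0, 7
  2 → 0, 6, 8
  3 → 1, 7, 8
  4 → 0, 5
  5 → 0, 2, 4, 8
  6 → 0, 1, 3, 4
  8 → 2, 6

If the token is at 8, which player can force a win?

Bob

A0 = {7}
A1: add {1} — 1 (Alice) has 1→7.
A2 = A1; e.g. 0 (Bob) can still go to 3. Fixed point.
8 never enters the attractor, so Bob can avoid the target forever.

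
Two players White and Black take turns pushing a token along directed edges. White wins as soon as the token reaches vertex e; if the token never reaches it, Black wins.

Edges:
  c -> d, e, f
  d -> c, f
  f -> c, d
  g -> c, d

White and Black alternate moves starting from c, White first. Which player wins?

White

Track states (vertex, player-to-move).
A0 = {(e,White), (e,Black)}
A1: add {(c,White)}.
(c,White) ∈ A1 ⇒ White forces the target.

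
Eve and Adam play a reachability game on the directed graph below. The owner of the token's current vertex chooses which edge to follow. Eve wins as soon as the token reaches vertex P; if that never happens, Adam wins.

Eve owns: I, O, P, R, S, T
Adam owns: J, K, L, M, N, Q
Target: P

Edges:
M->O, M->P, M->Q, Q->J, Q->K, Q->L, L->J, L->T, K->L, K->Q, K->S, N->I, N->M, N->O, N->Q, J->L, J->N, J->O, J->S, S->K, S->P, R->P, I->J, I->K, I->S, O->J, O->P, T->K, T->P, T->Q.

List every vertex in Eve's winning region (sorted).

I, O, P, R, S, T

A0 = {P}
A1: add {O, R, S, T} — O (Eve) has O→P; R (Eve) has R→P; S (Eve) has S→P; T (Eve) has T→P.
A2: add {I} — I (Eve) has I→S.
A3 = A2; e.g. J (Adam) can still go to L. Fixed point.
Eve's winning region = {I, O, P, R, S, T}.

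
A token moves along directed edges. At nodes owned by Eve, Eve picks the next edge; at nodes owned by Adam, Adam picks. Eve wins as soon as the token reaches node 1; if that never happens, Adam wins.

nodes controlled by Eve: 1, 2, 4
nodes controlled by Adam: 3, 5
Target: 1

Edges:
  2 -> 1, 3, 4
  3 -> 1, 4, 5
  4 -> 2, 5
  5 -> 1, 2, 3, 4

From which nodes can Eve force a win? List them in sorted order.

A0 = {1}
A1: add {2} — 2 (Eve) has 2→1.
A2: add {4} — 4 (Eve) has 4→2.
A3 = A2; e.g. 3 (Adam) can still go to 5. Fixed point.
Eve's winning region = {1, 2, 4}.

1, 2, 4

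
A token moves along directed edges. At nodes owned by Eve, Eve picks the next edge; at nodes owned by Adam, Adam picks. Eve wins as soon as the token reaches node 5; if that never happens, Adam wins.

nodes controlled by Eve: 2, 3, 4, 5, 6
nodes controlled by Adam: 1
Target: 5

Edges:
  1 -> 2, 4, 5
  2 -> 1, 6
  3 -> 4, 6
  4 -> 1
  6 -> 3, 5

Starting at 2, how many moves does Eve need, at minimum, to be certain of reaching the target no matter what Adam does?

2

A0 = {5}
A1: add {6} — 6 (Eve) has 6→5.
A2: add {2, 3} — 2 (Eve) has 2→6; 3 (Eve) has 3→6.
A3 = A2; e.g. 1 (Adam) can still go to 4. Fixed point.
2 enters the attractor at level 2, so Eve can force the target in 2 moves from there.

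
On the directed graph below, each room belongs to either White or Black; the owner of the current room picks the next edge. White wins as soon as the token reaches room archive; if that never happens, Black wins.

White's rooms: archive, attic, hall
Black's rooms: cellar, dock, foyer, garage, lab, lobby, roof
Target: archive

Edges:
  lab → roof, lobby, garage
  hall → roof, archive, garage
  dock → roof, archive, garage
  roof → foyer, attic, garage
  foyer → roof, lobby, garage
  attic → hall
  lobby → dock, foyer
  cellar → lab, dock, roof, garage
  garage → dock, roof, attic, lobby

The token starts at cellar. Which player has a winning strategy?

A0 = {archive}
A1: add {hall} — hall (White) has hall→archive.
A2: add {attic} — attic (White) has attic→hall.
A3 = A2; e.g. lab (Black) can still go to roof. Fixed point.
cellar never enters the attractor, so Black can avoid the target forever.

Black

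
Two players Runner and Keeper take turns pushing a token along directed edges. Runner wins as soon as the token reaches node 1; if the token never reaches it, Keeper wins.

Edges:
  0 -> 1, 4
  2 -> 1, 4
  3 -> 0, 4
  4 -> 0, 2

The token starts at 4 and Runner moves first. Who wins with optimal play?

Track states (vertex, player-to-move).
A0 = {(1,Runner), (1,Keeper)}
A1: add {(0,Runner), (2,Runner)}.
A2: add {(4,Keeper)}.
A3: add {(3,Runner)}.
A4 = A3; e.g. (0,Keeper) stays out. (4,Runner) never enters ⇒ Keeper avoids the target.

Keeper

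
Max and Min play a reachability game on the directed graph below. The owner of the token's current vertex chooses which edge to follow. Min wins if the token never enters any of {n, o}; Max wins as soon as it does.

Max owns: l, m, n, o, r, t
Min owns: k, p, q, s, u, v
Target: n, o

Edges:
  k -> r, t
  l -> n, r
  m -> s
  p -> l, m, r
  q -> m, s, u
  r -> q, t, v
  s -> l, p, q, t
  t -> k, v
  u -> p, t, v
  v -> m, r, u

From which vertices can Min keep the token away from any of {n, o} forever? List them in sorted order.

k, m, p, q, r, s, t, u, v

A0 = {n, o}
A1: add {l} — l (Max) has l→n.
A2 = A1; e.g. k (Min) can still go to r. Fixed point.
Max's attractor = {l, n, o}; Min avoids the target exactly from the complement.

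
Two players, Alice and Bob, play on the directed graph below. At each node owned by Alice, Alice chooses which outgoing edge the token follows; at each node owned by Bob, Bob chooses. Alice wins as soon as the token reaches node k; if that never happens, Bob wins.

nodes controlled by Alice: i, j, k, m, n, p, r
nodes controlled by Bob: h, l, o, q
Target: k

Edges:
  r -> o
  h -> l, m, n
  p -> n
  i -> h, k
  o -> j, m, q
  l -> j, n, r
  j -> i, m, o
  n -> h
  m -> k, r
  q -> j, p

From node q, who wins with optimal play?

Bob

A0 = {k}
A1: add {i, m} — i (Alice) has i→k; m (Alice) has m→k.
A2: add {j} — j (Alice) has j→i.
A3 = A2; e.g. h (Bob) can still go to l. Fixed point.
q never enters the attractor, so Bob can avoid the target forever.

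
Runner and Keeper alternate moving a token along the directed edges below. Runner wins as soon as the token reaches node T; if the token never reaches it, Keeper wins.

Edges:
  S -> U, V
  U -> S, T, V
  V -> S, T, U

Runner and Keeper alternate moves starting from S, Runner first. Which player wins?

Track states (vertex, player-to-move).
A0 = {(T,Runner), (T,Keeper)}
A1: add {(U,Runner), (V,Runner)}.
A2: add {(S,Keeper)}.
A3 = A2; e.g. (S,Runner) stays out. (S,Runner) never enters ⇒ Keeper avoids the target.

Keeper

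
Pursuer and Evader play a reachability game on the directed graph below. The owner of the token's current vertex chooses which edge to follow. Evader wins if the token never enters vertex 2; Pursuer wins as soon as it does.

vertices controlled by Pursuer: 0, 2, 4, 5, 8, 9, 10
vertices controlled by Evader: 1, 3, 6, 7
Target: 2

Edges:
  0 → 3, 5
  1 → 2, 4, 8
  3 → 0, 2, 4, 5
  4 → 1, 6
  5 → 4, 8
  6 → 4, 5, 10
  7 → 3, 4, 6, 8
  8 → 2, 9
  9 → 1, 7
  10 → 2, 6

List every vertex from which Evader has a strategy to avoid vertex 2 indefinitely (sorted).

1, 3, 4, 6, 7, 9

A0 = {2}
A1: add {8, 10} — 8 (Pursuer) has 8→2; 10 (Pursuer) has 10→2.
A2: add {5} — 5 (Pursuer) has 5→8.
A3: add {0} — 0 (Pursuer) has 0→5.
A4 = A3; e.g. 1 (Evader) can still go to 4. Fixed point.
Pursuer's attractor = {0, 2, 5, 8, 10}; Evader avoids the target exactly from the complement.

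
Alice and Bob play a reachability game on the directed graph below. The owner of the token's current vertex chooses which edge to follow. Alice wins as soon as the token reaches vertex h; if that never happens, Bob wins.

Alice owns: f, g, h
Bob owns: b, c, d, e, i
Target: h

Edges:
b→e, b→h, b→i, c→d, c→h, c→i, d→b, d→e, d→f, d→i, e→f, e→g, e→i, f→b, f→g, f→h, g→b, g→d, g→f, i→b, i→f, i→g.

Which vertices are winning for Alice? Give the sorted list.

f, g, h

A0 = {h}
A1: add {f} — f (Alice) has f→h.
A2: add {g} — g (Alice) has g→f.
A3 = A2; e.g. b (Bob) can still go to e. Fixed point.
Alice's winning region = {f, g, h}.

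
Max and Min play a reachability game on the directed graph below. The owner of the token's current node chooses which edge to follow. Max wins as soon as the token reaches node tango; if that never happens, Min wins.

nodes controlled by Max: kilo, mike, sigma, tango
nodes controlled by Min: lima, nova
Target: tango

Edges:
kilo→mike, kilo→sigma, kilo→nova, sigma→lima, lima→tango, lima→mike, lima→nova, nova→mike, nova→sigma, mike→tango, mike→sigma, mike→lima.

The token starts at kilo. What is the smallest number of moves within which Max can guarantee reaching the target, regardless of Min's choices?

2

A0 = {tango}
A1: add {mike} — mike (Max) has mike→tango.
A2: add {kilo} — kilo (Max) has kilo→mike.
A3 = A2; e.g. sigma (Max) has no edge into A2. Fixed point.
kilo enters the attractor at level 2, so Max can force the target in 2 moves from there.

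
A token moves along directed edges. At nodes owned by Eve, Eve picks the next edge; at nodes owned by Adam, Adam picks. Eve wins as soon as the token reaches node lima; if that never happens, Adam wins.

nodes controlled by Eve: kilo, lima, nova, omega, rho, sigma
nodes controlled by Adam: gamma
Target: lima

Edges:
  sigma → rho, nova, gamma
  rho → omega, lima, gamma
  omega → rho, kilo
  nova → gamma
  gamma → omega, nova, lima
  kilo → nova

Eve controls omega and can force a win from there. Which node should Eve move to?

A0 = {lima}
A1: add {rho} — rho (Eve) has rho→lima.
A2: add {omega, sigma} — sigma (Eve) has sigma→rho; omega (Eve) has omega→rho.
A3 = A2; e.g. nova (Eve) has no edge into A2. Fixed point.
From omega, successor rho is in the attractor (rank 1); the other successor kilo is not.

rho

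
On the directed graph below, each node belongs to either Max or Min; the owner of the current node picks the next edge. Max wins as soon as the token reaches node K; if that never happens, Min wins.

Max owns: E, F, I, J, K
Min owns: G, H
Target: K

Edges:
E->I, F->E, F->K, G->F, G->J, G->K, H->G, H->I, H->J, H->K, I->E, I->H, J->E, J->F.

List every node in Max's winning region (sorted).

A0 = {K}
A1: add {F} — F (Max) has F→K.
A2: add {J} — J (Max) has J→F.
A3: add {G} — G (Min): all of {F, J, K} already in.
A4 = A3; e.g. E (Max) has no edge into A3. Fixed point.
Max's winning region = {F, G, J, K}.

F, G, J, K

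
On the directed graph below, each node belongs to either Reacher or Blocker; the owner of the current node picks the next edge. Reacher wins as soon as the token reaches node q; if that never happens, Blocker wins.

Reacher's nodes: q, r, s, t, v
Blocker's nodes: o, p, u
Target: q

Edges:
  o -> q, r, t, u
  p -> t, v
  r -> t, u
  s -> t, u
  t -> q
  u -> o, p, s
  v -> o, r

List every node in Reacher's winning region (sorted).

A0 = {q}
A1: add {t} — t (Reacher) has t→q.
A2: add {r, s} — r (Reacher) has r→t; s (Reacher) has s→t.
A3: add {v} — v (Reacher) has v→r.
A4: add {p} — p (Blocker): all of {t, v} already in.
A5 = A4; e.g. o (Blocker) can still go to u. Fixed point.
Reacher's winning region = {p, q, r, s, t, v}.

p, q, r, s, t, v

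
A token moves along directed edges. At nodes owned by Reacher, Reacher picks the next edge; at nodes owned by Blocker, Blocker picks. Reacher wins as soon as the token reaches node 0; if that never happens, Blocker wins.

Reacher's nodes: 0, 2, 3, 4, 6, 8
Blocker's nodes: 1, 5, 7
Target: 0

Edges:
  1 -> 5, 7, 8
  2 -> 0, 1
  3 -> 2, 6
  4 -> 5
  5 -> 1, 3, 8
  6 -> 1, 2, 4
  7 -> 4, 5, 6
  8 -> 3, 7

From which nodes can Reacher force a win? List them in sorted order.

A0 = {0}
A1: add {2} — 2 (Reacher) has 2→0.
A2: add {3, 6} — 3 (Reacher) has 3→2; 6 (Reacher) has 6→2.
A3: add {8} — 8 (Reacher) has 8→3.
A4 = A3; e.g. 1 (Blocker) can still go to 5. Fixed point.
Reacher's winning region = {0, 2, 3, 6, 8}.

0, 2, 3, 6, 8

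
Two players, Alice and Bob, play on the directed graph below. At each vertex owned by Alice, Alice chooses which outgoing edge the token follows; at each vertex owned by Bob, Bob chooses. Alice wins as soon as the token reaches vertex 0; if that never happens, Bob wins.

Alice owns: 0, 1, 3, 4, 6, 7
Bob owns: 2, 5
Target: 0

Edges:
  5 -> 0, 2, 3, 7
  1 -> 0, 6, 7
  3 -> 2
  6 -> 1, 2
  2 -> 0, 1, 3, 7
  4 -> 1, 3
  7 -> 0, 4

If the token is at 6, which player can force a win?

A0 = {0}
A1: add {1, 7} — 1 (Alice) has 1→0; 7 (Alice) has 7→0.
A2: add {4, 6} — 4 (Alice) has 4→1; 6 (Alice) has 6→1.
A3 = A2; e.g. 2 (Bob) can still go to 3. Fixed point.
6 ∈ A2, so Alice can force the target.

Alice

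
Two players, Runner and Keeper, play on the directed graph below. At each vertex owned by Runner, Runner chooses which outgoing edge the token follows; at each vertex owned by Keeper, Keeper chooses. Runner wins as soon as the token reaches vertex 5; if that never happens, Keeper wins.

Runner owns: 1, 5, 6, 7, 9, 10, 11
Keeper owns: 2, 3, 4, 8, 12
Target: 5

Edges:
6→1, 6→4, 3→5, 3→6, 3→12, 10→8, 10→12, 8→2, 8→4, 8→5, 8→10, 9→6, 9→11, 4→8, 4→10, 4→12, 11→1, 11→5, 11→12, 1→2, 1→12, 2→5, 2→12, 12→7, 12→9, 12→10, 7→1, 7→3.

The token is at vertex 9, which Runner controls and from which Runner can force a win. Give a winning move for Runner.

11

A0 = {5}
A1: add {11} — 11 (Runner) has 11→5.
A2: add {9} — 9 (Runner) has 9→11.
A3 = A2; e.g. 1 (Runner) has no edge into A2. Fixed point.
From 9, successor 11 is in the attractor (rank 1); the other successor 6 is not.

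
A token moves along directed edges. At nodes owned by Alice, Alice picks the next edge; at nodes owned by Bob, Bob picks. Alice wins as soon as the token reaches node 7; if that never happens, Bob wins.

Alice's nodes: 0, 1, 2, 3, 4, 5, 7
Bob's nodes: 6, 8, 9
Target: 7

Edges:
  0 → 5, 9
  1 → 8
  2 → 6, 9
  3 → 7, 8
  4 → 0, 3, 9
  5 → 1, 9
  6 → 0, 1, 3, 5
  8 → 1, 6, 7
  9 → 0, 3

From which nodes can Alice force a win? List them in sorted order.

3, 4, 7

A0 = {7}
A1: add {3} — 3 (Alice) has 3→7.
A2: add {4} — 4 (Alice) has 4→3.
A3 = A2; e.g. 0 (Alice) has no edge into A2. Fixed point.
Alice's winning region = {3, 4, 7}.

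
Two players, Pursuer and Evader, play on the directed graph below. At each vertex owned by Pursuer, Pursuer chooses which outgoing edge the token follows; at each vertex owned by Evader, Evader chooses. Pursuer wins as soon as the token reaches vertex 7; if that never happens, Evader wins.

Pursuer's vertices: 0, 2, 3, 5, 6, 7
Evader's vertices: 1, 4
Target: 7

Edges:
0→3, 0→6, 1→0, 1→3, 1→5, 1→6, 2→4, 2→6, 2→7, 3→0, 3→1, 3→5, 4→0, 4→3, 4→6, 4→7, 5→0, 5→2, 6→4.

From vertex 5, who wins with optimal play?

Pursuer

A0 = {7}
A1: add {2} — 2 (Pursuer) has 2→7.
A2: add {5} — 5 (Pursuer) has 5→2.
5 ∈ A2, so Pursuer can force the target.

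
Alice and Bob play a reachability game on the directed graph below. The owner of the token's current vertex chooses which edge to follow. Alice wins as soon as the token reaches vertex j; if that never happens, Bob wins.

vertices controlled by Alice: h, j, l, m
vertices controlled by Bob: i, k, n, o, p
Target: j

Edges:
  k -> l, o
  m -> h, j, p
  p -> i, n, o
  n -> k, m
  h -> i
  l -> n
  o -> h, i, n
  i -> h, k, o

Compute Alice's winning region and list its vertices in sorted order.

A0 = {j}
A1: add {m} — m (Alice) has m→j.
A2 = A1; e.g. h (Alice) has no edge into A1. Fixed point.
Alice's winning region = {j, m}.

j, m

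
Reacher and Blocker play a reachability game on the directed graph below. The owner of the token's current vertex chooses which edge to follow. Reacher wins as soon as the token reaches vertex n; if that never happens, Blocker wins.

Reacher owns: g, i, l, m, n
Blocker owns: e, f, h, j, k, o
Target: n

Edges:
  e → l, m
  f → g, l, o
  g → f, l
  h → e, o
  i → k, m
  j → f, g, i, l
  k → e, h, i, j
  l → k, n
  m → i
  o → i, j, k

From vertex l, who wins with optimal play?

Reacher

A0 = {n}
A1: add {l} — l (Reacher) has l→n.
l ∈ A1, so Reacher can force the target.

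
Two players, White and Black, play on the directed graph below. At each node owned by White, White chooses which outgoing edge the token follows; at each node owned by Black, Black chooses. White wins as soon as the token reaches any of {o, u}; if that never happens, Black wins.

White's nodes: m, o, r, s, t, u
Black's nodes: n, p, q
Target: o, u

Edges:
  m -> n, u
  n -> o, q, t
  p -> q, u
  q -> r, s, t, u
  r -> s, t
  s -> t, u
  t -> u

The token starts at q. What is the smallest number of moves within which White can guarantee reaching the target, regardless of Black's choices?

3

A0 = {o, u}
A1: add {m, s, t} — m (White) has m→u; s (White) has s→u; t (White) has t→u.
A2: add {r} — r (White) has r→s.
A3: add {q} — q (Black): all of {r, s, t, u} already in.
q enters the attractor at level 3, so White can force the target in 3 moves from there.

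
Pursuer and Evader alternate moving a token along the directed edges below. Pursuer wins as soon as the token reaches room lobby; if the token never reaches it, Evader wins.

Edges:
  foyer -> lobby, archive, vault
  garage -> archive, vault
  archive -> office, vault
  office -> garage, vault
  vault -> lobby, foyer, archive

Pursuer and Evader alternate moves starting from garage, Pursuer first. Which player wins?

Evader

Track states (vertex, player-to-move).
A0 = {(lobby,Pursuer), (lobby,Evader)}
A1: add {(foyer,Pursuer), (vault,Pursuer)}.
A2 = A1; e.g. (foyer,Evader) stays out. (garage,Pursuer) never enters ⇒ Evader avoids the target.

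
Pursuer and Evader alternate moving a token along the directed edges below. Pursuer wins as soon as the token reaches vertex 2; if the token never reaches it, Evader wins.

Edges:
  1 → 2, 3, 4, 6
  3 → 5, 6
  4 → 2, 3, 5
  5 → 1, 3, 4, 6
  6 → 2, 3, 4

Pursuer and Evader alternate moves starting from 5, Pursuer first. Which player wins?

Evader

Track states (vertex, player-to-move).
A0 = {(2,Pursuer), (2,Evader)}
A1: add {(1,Pursuer), (4,Pursuer), (6,Pursuer)}.
A2 = A1; e.g. (1,Evader) stays out. (5,Pursuer) never enters ⇒ Evader avoids the target.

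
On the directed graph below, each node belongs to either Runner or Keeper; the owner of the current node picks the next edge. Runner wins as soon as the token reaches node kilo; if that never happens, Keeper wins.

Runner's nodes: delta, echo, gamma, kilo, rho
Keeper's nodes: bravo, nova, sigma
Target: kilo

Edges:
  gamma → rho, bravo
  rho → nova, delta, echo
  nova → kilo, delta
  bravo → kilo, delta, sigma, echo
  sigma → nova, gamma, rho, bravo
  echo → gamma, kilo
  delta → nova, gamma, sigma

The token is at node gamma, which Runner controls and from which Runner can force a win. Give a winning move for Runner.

rho

A0 = {kilo}
A1: add {echo} — echo (Runner) has echo→kilo.
A2: add {rho} — rho (Runner) has rho→echo.
A3: add {gamma} — gamma (Runner) has gamma→rho.
A4: add {delta} — delta (Runner) has delta→gamma.
A5: add {nova} — nova (Keeper): all of {kilo, delta} already in.
A6 = A5; e.g. sigma (Keeper) can still go to bravo. Fixed point.
From gamma, successor rho is in the attractor (rank 2); the other successor bravo is not.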